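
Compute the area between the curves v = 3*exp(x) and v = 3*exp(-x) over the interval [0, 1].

-6 + 3*exp(-1) + 3*exp(1)

On [0, 1], (3*exp(x)) - (3*exp(-x)) = 3*exp(x) - 3*exp(-x) is ≥ 0 throughout, so the area is a single integral of |3*exp(x) - 3*exp(-x)|.
∫[0,1] (3*exp(x) - 3*exp(-x)) dx = -6 + 3*exp(-1) + 3*exp(1).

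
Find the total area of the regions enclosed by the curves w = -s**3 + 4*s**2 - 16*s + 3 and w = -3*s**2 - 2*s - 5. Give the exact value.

37/12

Set the curves equal: -s**3 + 4*s**2 - 16*s + 3 = -3*s**2 - 2*s - 5, so -s**3 + 7*s**2 - 14*s + 8 = 0, which factors as -(s - 4)*(s - 2)*(s - 1) = 0. The curves meet at s = 1, 2, 4.
On [1, 2], w = -3*s**2 - 2*s - 5 is on top; that piece has area ∫[1,2] (-(-s**3 + 7*s**2 - 14*s + 8)) ds = 5/12.
On [2, 4], w = -s**3 + 4*s**2 - 16*s + 3 is on top; that piece has area ∫[2,4] (-s**3 + 7*s**2 - 14*s + 8) ds = 8/3.
Total enclosed area = 5/12 + 8/3 = 37/12.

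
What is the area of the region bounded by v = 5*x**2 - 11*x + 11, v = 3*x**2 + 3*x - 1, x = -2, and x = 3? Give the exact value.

233/3

The difference (5*x**2 - 11*x + 11) - (3*x**2 + 3*x - 1) = 2*x**2 - 14*x + 12 changes sign at x = 1 inside [-2, 3], so split the integral there.
∫[-2,1] (2*x**2 - 14*x + 12) dx = 63.
∫[1,3] (2*x**2 - 14*x + 12) dx = -44/3; the area of that piece is 44/3.
Total area = 63 + 44/3 = 233/3.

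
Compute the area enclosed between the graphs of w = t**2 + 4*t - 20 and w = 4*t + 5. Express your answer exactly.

500/3

Set the curves equal: t**2 + 4*t - 20 = 4*t + 5, so t**2 - 25 = 0, which factors as (t - 5)*(t + 5) = 0. The curves meet at t = -5, 5.
On [-5, 5], w = 4*t + 5 is on top; that piece has area ∫[-5,5] (-(t**2 - 25)) dt = 500/3.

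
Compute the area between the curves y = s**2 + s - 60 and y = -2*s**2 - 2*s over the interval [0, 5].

The difference (s**2 + s - 60) - (-2*s**2 - 2*s) = 3*s**2 + 3*s - 60 changes sign at s = 4 inside [0, 5], so split the integral there.
∫[0,4] (3*s**2 + 3*s - 60) ds = -152; the area of that piece is 152.
∫[4,5] (3*s**2 + 3*s - 60) ds = 29/2.
Total area = 152 + 29/2 = 333/2.

333/2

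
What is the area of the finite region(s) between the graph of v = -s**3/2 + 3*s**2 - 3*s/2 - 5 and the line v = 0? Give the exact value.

The curve meets the s-axis where -s**3/2 + 3*s**2 - 3*s/2 - 5 = 0, i.e. -(s - 5)*(s - 2)*(s + 1)/2 = 0, at s = -1, 2, 5.
On [-1, 2] the curve lies below the axis; ∫[-1,2] (-s**3/2 + 3*s**2 - 3*s/2 - 5) ds = -81/8, giving area 81/8.
On [2, 5] the curve lies above the axis; ∫[2,5] (-s**3/2 + 3*s**2 - 3*s/2 - 5) ds = 81/8, giving area 81/8.
Total area = 81/8 + 81/8 = 81/4.

81/4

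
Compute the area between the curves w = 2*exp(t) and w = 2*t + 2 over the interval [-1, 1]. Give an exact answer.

-4 - 2*exp(-1) + 2*exp(1)

On [-1, 1], (2*exp(t)) - (2*t + 2) = -2*t + 2*exp(t) - 2 is ≥ 0 throughout, so the area is a single integral of |-2*t + 2*exp(t) - 2|.
∫[-1,1] (-2*t + 2*exp(t) - 2) dt = -4 - 2*exp(-1) + 2*exp(1).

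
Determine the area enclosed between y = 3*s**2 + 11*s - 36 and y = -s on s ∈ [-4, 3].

229

The difference (3*s**2 + 11*s - 36) - (-s) = 3*s**2 + 12*s - 36 changes sign at s = 2 inside [-4, 3], so split the integral there.
∫[-4,2] (3*s**2 + 12*s - 36) ds = -216; the area of that piece is 216.
∫[2,3] (3*s**2 + 12*s - 36) ds = 13.
Total area = 216 + 13 = 229.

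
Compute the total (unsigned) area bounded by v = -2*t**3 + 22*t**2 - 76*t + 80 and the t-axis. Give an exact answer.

The curve meets the t-axis where -2*t**3 + 22*t**2 - 76*t + 80 = 0, i.e. -2*(t - 5)*(t - 4)*(t - 2) = 0, at t = 2, 4, 5.
On [2, 4] the curve lies below the axis; ∫[2,4] (-2*t**3 + 22*t**2 - 76*t + 80) dt = -16/3, giving area 16/3.
On [4, 5] the curve lies above the axis; ∫[4,5] (-2*t**3 + 22*t**2 - 76*t + 80) dt = 5/6, giving area 5/6.
Total area = 16/3 + 5/6 = 37/6.

37/6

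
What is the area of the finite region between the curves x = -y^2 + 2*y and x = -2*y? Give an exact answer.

32/3

Both boundary curves give x as a function of y, so integrate with respect to y. Setting them equal: -y^2 + 4*y = 0, i.e. -y*(y - 4) = 0, so they meet at y = 0, 4.
For y in [0, 4], x = -y^2 + 2*y is on the right; area = ∫[0,4] (-y^2 + 4*y) dy = 32/3.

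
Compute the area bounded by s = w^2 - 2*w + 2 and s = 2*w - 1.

Both boundary curves give s as a function of w, so integrate with respect to w. Setting them equal: w^2 - 4*w + 3 = 0, i.e. (w - 3)*(w - 1) = 0, so they meet at w = 1, 3.
For w in [1, 3], s = w^2 - 2*w + 2 is on the left; area = ∫[1,3] (-(w^2 - 4*w + 3)) dw = 4/3.

4/3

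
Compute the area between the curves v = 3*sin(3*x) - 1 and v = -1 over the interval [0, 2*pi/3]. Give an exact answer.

The difference (3*sin(3*x) - 1) - (-1) = 3*sin(3*x) changes sign at x = pi/3 inside [0, 2*pi/3], so split the integral there.
∫[0,pi/3] (3*sin(3*x)) dx = 2.
∫[pi/3,2*pi/3] (3*sin(3*x)) dx = -2; the area of that piece is 2.
Total area = 2 + 2 = 4.

4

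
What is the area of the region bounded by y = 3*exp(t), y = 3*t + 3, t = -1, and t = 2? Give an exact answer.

-27/2 - 3*exp(-1) + 3*exp(2)

On [-1, 2], (3*exp(t)) - (3*t + 3) = -3*t + 3*exp(t) - 3 is ≥ 0 throughout, so the area is a single integral of |-3*t + 3*exp(t) - 3|.
∫[-1,2] (-3*t + 3*exp(t) - 3) dt = -27/2 - 3*exp(-1) + 3*exp(2).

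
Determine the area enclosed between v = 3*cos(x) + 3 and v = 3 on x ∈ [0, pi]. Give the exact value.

The difference (3*cos(x) + 3) - (3) = 3*cos(x) changes sign at x = pi/2 inside [0, pi], so split the integral there.
∫[0,pi/2] (3*cos(x)) dx = 3.
∫[pi/2,pi] (3*cos(x)) dx = -3; the area of that piece is 3.
Total area = 3 + 3 = 6.

6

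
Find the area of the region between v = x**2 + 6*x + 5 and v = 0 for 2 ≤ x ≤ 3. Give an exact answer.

79/3

On [2, 3], (x**2 + 6*x + 5) - (0) = x**2 + 6*x + 5 is ≥ 0 throughout, so the area is a single integral of |x**2 + 6*x + 5|.
∫[2,3] (x**2 + 6*x + 5) dx = 79/3.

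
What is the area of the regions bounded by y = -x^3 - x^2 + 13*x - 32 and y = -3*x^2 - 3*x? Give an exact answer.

Set the curves equal: -x^3 - x^2 + 13*x - 32 = -3*x^2 - 3*x, so -x^3 + 2*x^2 + 16*x - 32 = 0, which factors as -(x - 4)*(x - 2)*(x + 4) = 0. The curves meet at x = -4, 2, 4.
On [-4, 2], y = -3*x^2 - 3*x is on top; that piece has area ∫[-4,2] (-(-x^3 + 2*x^2 + 16*x - 32)) dx = 180.
On [2, 4], y = -x^3 - x^2 + 13*x - 32 is on top; that piece has area ∫[2,4] (-x^3 + 2*x^2 + 16*x - 32) dx = 28/3.
Total enclosed area = 180 + 28/3 = 568/3.

568/3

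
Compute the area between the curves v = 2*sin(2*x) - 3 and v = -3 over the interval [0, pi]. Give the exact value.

4

The difference (2*sin(2*x) - 3) - (-3) = 2*sin(2*x) changes sign at x = pi/2 inside [0, pi], so split the integral there.
∫[0,pi/2] (2*sin(2*x)) dx = 2.
∫[pi/2,pi] (2*sin(2*x)) dx = -2; the area of that piece is 2.
Total area = 2 + 2 = 4.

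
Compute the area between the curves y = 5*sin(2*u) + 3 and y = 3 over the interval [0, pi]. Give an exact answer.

10

The difference (5*sin(2*u) + 3) - (3) = 5*sin(2*u) changes sign at u = pi/2 inside [0, pi], so split the integral there.
∫[0,pi/2] (5*sin(2*u)) du = 5.
∫[pi/2,pi] (5*sin(2*u)) du = -5; the area of that piece is 5.
Total area = 5 + 5 = 10.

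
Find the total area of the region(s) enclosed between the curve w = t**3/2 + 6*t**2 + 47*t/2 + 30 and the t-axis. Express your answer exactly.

The curve meets the t-axis where t**3/2 + 6*t**2 + 47*t/2 + 30 = 0, i.e. (t + 3)*(t + 4)*(t + 5)/2 = 0, at t = -5, -4, -3.
On [-5, -4] the curve lies above the axis; ∫[-5,-4] (t**3/2 + 6*t**2 + 47*t/2 + 30) dt = 1/8, giving area 1/8.
On [-4, -3] the curve lies below the axis; ∫[-4,-3] (t**3/2 + 6*t**2 + 47*t/2 + 30) dt = -1/8, giving area 1/8.
Total area = 1/8 + 1/8 = 1/4.

1/4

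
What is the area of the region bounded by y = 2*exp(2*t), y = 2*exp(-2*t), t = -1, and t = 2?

-4 + exp(-4) + exp(-2) + exp(2) + exp(4)

The difference (2*exp(2*t)) - (2*exp(-2*t)) = 2*exp(2*t) - 2*exp(-2*t) changes sign at t = 0 inside [-1, 2], so split the integral there.
∫[-1,0] (2*exp(2*t) - 2*exp(-2*t)) dt = -exp(2) - exp(-2) + 2; the area of that piece is -2 + exp(-2) + exp(2).
∫[0,2] (2*exp(2*t) - 2*exp(-2*t)) dt = -2 + exp(-4) + exp(4).
Total area = (-2 + exp(-2) + exp(2)) + (-2 + exp(-4) + exp(4)) = -4 + exp(-4) + exp(-2) + exp(2) + exp(4).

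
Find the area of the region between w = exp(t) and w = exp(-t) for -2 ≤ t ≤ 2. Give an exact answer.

-4 + 2*exp(-2) + 2*exp(2)

The difference (exp(t)) - (exp(-t)) = exp(t) - exp(-t) changes sign at t = 0 inside [-2, 2], so split the integral there.
∫[-2,0] (exp(t) - exp(-t)) dt = -exp(2) - exp(-2) + 2; the area of that piece is -2 + exp(-2) + exp(2).
∫[0,2] (exp(t) - exp(-t)) dt = -2 + exp(-2) + exp(2).
Total area = (-2 + exp(-2) + exp(2)) + (-2 + exp(-2) + exp(2)) = -4 + 2*exp(-2) + 2*exp(2).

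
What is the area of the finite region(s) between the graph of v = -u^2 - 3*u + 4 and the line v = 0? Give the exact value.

125/6

The curve meets the u-axis where -u^2 - 3*u + 4 = 0, i.e. -(u - 1)*(u + 4) = 0, at u = -4, 1.
On [-4, 1] the curve lies above the axis; ∫[-4,1] (-u^2 - 3*u + 4) du = 125/6, giving area 125/6.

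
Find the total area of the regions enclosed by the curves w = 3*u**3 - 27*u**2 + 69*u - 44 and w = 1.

Set the curves equal: 3*u**3 - 27*u**2 + 69*u - 44 = 1, so 3*u**3 - 27*u**2 + 69*u - 45 = 0, which factors as 3*(u - 5)*(u - 3)*(u - 1) = 0. The curves meet at u = 1, 3, 5.
On [1, 3], w = 3*u**3 - 27*u**2 + 69*u - 44 is on top; that piece has area ∫[1,3] (3*u**3 - 27*u**2 + 69*u - 45) du = 12.
On [3, 5], w = 1 is on top; that piece has area ∫[3,5] (-(3*u**3 - 27*u**2 + 69*u - 45)) du = 12.
Total enclosed area = 12 + 12 = 24.

24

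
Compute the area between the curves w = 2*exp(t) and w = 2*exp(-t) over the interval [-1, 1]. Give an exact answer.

The difference (2*exp(t)) - (2*exp(-t)) = 2*exp(t) - 2*exp(-t) changes sign at t = 0 inside [-1, 1], so split the integral there.
∫[-1,0] (2*exp(t) - 2*exp(-t)) dt = -2*exp(1) - 2*exp(-1) + 4; the area of that piece is -4 + 2*exp(-1) + 2*exp(1).
∫[0,1] (2*exp(t) - 2*exp(-t)) dt = -4 + 2*exp(-1) + 2*exp(1).
Total area = (-4 + 2*exp(-1) + 2*exp(1)) + (-4 + 2*exp(-1) + 2*exp(1)) = -8 + 4*exp(-1) + 4*exp(1).

-8 + 4*exp(-1) + 4*exp(1)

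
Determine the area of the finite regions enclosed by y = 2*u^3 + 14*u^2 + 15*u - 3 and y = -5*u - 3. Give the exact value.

253/6

Set the curves equal: 2*u^3 + 14*u^2 + 15*u - 3 = -5*u - 3, so 2*u^3 + 14*u^2 + 20*u = 0, which factors as 2*u*(u + 2)*(u + 5) = 0. The curves meet at u = -5, -2, 0.
On [-5, -2], y = 2*u^3 + 14*u^2 + 15*u - 3 is on top; that piece has area ∫[-5,-2] (2*u^3 + 14*u^2 + 20*u) du = 63/2.
On [-2, 0], y = -5*u - 3 is on top; that piece has area ∫[-2,0] (-(2*u^3 + 14*u^2 + 20*u)) du = 32/3.
Total enclosed area = 63/2 + 32/3 = 253/6.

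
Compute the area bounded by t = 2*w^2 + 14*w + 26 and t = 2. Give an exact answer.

1/3

Both boundary curves give t as a function of w, so integrate with respect to w. Setting them equal: 2*w^2 + 14*w + 24 = 0, i.e. 2*(w + 3)*(w + 4) = 0, so they meet at w = -4, -3.
For w in [-4, -3], t = 2*w^2 + 14*w + 26 is on the left; area = ∫[-4,-3] (-(2*w^2 + 14*w + 24)) dw = 1/3.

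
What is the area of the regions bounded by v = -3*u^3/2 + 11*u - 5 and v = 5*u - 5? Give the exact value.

Set the curves equal: -3*u^3/2 + 11*u - 5 = 5*u - 5, so -3*u^3/2 + 6*u = 0, which factors as -3*u*(u - 2)*(u + 2)/2 = 0. The curves meet at u = -2, 0, 2.
On [-2, 0], v = 5*u - 5 is on top; that piece has area ∫[-2,0] (-(-3*u^3/2 + 6*u)) du = 6.
On [0, 2], v = -3*u^3/2 + 11*u - 5 is on top; that piece has area ∫[0,2] (-3*u^3/2 + 6*u) du = 6.
Total enclosed area = 6 + 6 = 12.

12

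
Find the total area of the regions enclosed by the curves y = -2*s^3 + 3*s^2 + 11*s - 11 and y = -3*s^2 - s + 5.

81

Set the curves equal: -2*s^3 + 3*s^2 + 11*s - 11 = -3*s^2 - s + 5, so -2*s^3 + 6*s^2 + 12*s - 16 = 0, which factors as -2*(s - 4)*(s - 1)*(s + 2) = 0. The curves meet at s = -2, 1, 4.
On [-2, 1], y = -3*s^2 - s + 5 is on top; that piece has area ∫[-2,1] (-(-2*s^3 + 6*s^2 + 12*s - 16)) ds = 81/2.
On [1, 4], y = -2*s^3 + 3*s^2 + 11*s - 11 is on top; that piece has area ∫[1,4] (-2*s^3 + 6*s^2 + 12*s - 16) ds = 81/2.
Total enclosed area = 81/2 + 81/2 = 81.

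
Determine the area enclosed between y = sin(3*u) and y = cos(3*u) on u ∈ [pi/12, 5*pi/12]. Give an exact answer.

On [pi/12, 5*pi/12], (sin(3*u)) - (cos(3*u)) = sin(3*u) - cos(3*u) is ≥ 0 throughout, so the area is a single integral of |sin(3*u) - cos(3*u)|.
∫[pi/12,5*pi/12] (sin(3*u) - cos(3*u)) du = 2*sqrt(2)/3.

2*sqrt(2)/3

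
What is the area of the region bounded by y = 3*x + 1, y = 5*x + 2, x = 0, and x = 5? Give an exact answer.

On [0, 5], (3*x + 1) - (5*x + 2) = -2*x - 1 is ≤ 0 throughout, so the area is a single integral of |-2*x - 1|.
∫[0,5] (-2*x - 1) dx = -30; the area of that piece is 30.

30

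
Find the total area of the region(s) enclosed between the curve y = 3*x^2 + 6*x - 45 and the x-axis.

256

The curve meets the x-axis where 3*x^2 + 6*x - 45 = 0, i.e. 3*(x - 3)*(x + 5) = 0, at x = -5, 3.
On [-5, 3] the curve lies below the axis; ∫[-5,3] (3*x^2 + 6*x - 45) dx = -256, giving area 256.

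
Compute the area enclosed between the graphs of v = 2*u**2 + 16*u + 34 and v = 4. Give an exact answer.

Set the curves equal: 2*u**2 + 16*u + 34 = 4, so 2*u**2 + 16*u + 30 = 0, which factors as 2*(u + 3)*(u + 5) = 0. The curves meet at u = -5, -3.
On [-5, -3], v = 4 is on top; that piece has area ∫[-5,-3] (-(2*u**2 + 16*u + 30)) du = 8/3.

8/3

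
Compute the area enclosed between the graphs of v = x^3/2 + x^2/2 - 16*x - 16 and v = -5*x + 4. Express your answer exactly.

3901/24

Set the curves equal: x^3/2 + x^2/2 - 16*x - 16 = -5*x + 4, so x^3/2 + x^2/2 - 11*x - 20 = 0, which factors as (x - 5)*(x + 2)*(x + 4)/2 = 0. The curves meet at x = -4, -2, 5.
On [-4, -2], v = x^3/2 + x^2/2 - 16*x - 16 is on top; that piece has area ∫[-4,-2] (x^3/2 + x^2/2 - 11*x - 20) dx = 16/3.
On [-2, 5], v = -5*x + 4 is on top; that piece has area ∫[-2,5] (-(x^3/2 + x^2/2 - 11*x - 20)) dx = 3773/24.
Total enclosed area = 16/3 + 3773/24 = 3901/24.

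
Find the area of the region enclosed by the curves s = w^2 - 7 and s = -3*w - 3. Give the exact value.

Both boundary curves give s as a function of w, so integrate with respect to w. Setting them equal: w^2 + 3*w - 4 = 0, i.e. (w - 1)*(w + 4) = 0, so they meet at w = -4, 1.
For w in [-4, 1], s = w^2 - 7 is on the left; area = ∫[-4,1] (-(w^2 + 3*w - 4)) dw = 125/6.

125/6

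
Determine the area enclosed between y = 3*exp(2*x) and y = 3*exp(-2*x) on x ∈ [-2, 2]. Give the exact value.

-6 + 3*exp(-4) + 3*exp(4)

The difference (3*exp(2*x)) - (3*exp(-2*x)) = 3*exp(2*x) - 3*exp(-2*x) changes sign at x = 0 inside [-2, 2], so split the integral there.
∫[-2,0] (3*exp(2*x) - 3*exp(-2*x)) dx = -3*exp(4)/2 - 3*exp(-4)/2 + 3; the area of that piece is -3 + 3*exp(-4)/2 + 3*exp(4)/2.
∫[0,2] (3*exp(2*x) - 3*exp(-2*x)) dx = -3 + 3*exp(-4)/2 + 3*exp(4)/2.
Total area = (-3 + 3*exp(-4)/2 + 3*exp(4)/2) + (-3 + 3*exp(-4)/2 + 3*exp(4)/2) = -6 + 3*exp(-4) + 3*exp(4).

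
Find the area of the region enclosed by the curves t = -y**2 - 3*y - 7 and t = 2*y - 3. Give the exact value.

Both boundary curves give t as a function of y, so integrate with respect to y. Setting them equal: -y**2 - 5*y - 4 = 0, i.e. -(y + 1)*(y + 4) = 0, so they meet at y = -4, -1.
For y in [-4, -1], t = -y**2 - 3*y - 7 is on the right; area = ∫[-4,-1] (-y**2 - 5*y - 4) dy = 9/2.

9/2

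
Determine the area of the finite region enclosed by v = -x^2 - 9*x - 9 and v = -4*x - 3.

1/6

Set the curves equal: -x^2 - 9*x - 9 = -4*x - 3, so -x^2 - 5*x - 6 = 0, which factors as -(x + 2)*(x + 3) = 0. The curves meet at x = -3, -2.
On [-3, -2], v = -x^2 - 9*x - 9 is on top; that piece has area ∫[-3,-2] (-x^2 - 5*x - 6) dx = 1/6.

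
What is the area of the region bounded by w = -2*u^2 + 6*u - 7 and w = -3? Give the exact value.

1/3

Set the curves equal: -2*u^2 + 6*u - 7 = -3, so -2*u^2 + 6*u - 4 = 0, which factors as -2*(u - 2)*(u - 1) = 0. The curves meet at u = 1, 2.
On [1, 2], w = -2*u^2 + 6*u - 7 is on top; that piece has area ∫[1,2] (-2*u^2 + 6*u - 4) du = 1/3.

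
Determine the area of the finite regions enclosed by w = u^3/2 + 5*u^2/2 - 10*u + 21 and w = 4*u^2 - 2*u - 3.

517/4

Set the curves equal: u^3/2 + 5*u^2/2 - 10*u + 21 = 4*u^2 - 2*u - 3, so u^3/2 - 3*u^2/2 - 8*u + 24 = 0, which factors as (u - 4)*(u - 3)*(u + 4)/2 = 0. The curves meet at u = -4, 3, 4.
On [-4, 3], w = u^3/2 + 5*u^2/2 - 10*u + 21 is on top; that piece has area ∫[-4,3] (u^3/2 - 3*u^2/2 - 8*u + 24) du = 1029/8.
On [3, 4], w = 4*u^2 - 2*u - 3 is on top; that piece has area ∫[3,4] (-(u^3/2 - 3*u^2/2 - 8*u + 24)) du = 5/8.
Total enclosed area = 1029/8 + 5/8 = 517/4.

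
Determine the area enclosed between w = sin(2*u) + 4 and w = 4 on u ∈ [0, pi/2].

1

On [0, pi/2], (sin(2*u) + 4) - (4) = sin(2*u) is ≥ 0 throughout, so the area is a single integral of |sin(2*u)|.
∫[0,pi/2] (sin(2*u)) du = 1.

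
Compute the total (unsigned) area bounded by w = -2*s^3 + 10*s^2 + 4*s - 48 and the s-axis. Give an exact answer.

443/3

The curve meets the s-axis where -2*s^3 + 10*s^2 + 4*s - 48 = 0, i.e. -2*(s - 4)*(s - 3)*(s + 2) = 0, at s = -2, 3, 4.
On [-2, 3] the curve lies below the axis; ∫[-2,3] (-2*s^3 + 10*s^2 + 4*s - 48) ds = -875/6, giving area 875/6.
On [3, 4] the curve lies above the axis; ∫[3,4] (-2*s^3 + 10*s^2 + 4*s - 48) ds = 11/6, giving area 11/6.
Total area = 875/6 + 11/6 = 443/3.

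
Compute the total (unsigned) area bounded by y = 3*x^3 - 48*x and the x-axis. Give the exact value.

384

The curve meets the x-axis where 3*x^3 - 48*x = 0, i.e. 3*x*(x - 4)*(x + 4) = 0, at x = -4, 0, 4.
On [-4, 0] the curve lies above the axis; ∫[-4,0] (3*x^3 - 48*x) dx = 192, giving area 192.
On [0, 4] the curve lies below the axis; ∫[0,4] (3*x^3 - 48*x) dx = -192, giving area 192.
Total area = 192 + 192 = 384.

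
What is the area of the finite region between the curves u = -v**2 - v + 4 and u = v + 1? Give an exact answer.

32/3

Both boundary curves give u as a function of v, so integrate with respect to v. Setting them equal: -v**2 - 2*v + 3 = 0, i.e. -(v - 1)*(v + 3) = 0, so they meet at v = -3, 1.
For v in [-3, 1], u = -v**2 - v + 4 is on the right; area = ∫[-3,1] (-v**2 - 2*v + 3) dv = 32/3.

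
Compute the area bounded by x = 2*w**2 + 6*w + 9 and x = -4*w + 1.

9

Both boundary curves give x as a function of w, so integrate with respect to w. Setting them equal: 2*w**2 + 10*w + 8 = 0, i.e. 2*(w + 1)*(w + 4) = 0, so they meet at w = -4, -1.
For w in [-4, -1], x = 2*w**2 + 6*w + 9 is on the left; area = ∫[-4,-1] (-(2*w**2 + 10*w + 8)) dw = 9.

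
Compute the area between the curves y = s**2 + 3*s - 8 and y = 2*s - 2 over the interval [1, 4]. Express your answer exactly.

The difference (s**2 + 3*s - 8) - (2*s - 2) = s**2 + s - 6 changes sign at s = 2 inside [1, 4], so split the integral there.
∫[1,2] (s**2 + s - 6) ds = -13/6; the area of that piece is 13/6.
∫[2,4] (s**2 + s - 6) ds = 38/3.
Total area = 13/6 + 38/3 = 89/6.

89/6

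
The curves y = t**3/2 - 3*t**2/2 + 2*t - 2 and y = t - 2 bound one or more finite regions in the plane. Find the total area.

Set the curves equal: t**3/2 - 3*t**2/2 + 2*t - 2 = t - 2, so t**3/2 - 3*t**2/2 + t = 0, which factors as t*(t - 2)*(t - 1)/2 = 0. The curves meet at t = 0, 1, 2.
On [0, 1], y = t**3/2 - 3*t**2/2 + 2*t - 2 is on top; that piece has area ∫[0,1] (t**3/2 - 3*t**2/2 + t) dt = 1/8.
On [1, 2], y = t - 2 is on top; that piece has area ∫[1,2] (-(t**3/2 - 3*t**2/2 + t)) dt = 1/8.
Total enclosed area = 1/8 + 1/8 = 1/4.

1/4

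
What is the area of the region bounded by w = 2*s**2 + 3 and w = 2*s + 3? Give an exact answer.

1/3

Set the curves equal: 2*s**2 + 3 = 2*s + 3, so 2*s**2 - 2*s = 0, which factors as 2*s*(s - 1) = 0. The curves meet at s = 0, 1.
On [0, 1], w = 2*s + 3 is on top; that piece has area ∫[0,1] (-(2*s**2 - 2*s)) ds = 1/3.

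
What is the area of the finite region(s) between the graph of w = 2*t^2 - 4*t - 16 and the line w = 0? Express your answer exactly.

The curve meets the t-axis where 2*t^2 - 4*t - 16 = 0, i.e. 2*(t - 4)*(t + 2) = 0, at t = -2, 4.
On [-2, 4] the curve lies below the axis; ∫[-2,4] (2*t^2 - 4*t - 16) dt = -72, giving area 72.

72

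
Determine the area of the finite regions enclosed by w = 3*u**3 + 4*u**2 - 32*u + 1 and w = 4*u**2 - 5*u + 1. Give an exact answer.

243/2

Set the curves equal: 3*u**3 + 4*u**2 - 32*u + 1 = 4*u**2 - 5*u + 1, so 3*u**3 - 27*u = 0, which factors as 3*u*(u - 3)*(u + 3) = 0. The curves meet at u = -3, 0, 3.
On [-3, 0], w = 3*u**3 + 4*u**2 - 32*u + 1 is on top; that piece has area ∫[-3,0] (3*u**3 - 27*u) du = 243/4.
On [0, 3], w = 4*u**2 - 5*u + 1 is on top; that piece has area ∫[0,3] (-(3*u**3 - 27*u)) du = 243/4.
Total enclosed area = 243/4 + 243/4 = 243/2.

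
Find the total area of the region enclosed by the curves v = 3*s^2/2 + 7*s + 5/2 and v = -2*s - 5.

16

Set the curves equal: 3*s^2/2 + 7*s + 5/2 = -2*s - 5, so 3*s^2/2 + 9*s + 15/2 = 0, which factors as 3*(s + 1)*(s + 5)/2 = 0. The curves meet at s = -5, -1.
On [-5, -1], v = -2*s - 5 is on top; that piece has area ∫[-5,-1] (-(3*s^2/2 + 9*s + 15/2)) ds = 16.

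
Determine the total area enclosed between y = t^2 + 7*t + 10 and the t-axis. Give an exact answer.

The curve meets the t-axis where t^2 + 7*t + 10 = 0, i.e. (t + 2)*(t + 5) = 0, at t = -5, -2.
On [-5, -2] the curve lies below the axis; ∫[-5,-2] (t^2 + 7*t + 10) dt = -9/2, giving area 9/2.

9/2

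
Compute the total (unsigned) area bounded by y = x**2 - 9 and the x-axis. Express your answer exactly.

36

The curve meets the x-axis where x**2 - 9 = 0, i.e. (x - 3)*(x + 3) = 0, at x = -3, 3.
On [-3, 3] the curve lies below the axis; ∫[-3,3] (x**2 - 9) dx = -36, giving area 36.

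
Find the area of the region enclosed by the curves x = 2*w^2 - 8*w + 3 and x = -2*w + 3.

9

Both boundary curves give x as a function of w, so integrate with respect to w. Setting them equal: 2*w^2 - 6*w = 0, i.e. 2*w*(w - 3) = 0, so they meet at w = 0, 3.
For w in [0, 3], x = 2*w^2 - 8*w + 3 is on the left; area = ∫[0,3] (-(2*w^2 - 6*w)) dw = 9.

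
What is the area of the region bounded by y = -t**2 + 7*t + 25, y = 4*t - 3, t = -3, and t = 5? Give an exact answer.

On [-3, 5], (-t**2 + 7*t + 25) - (4*t - 3) = -t**2 + 3*t + 28 is ≥ 0 throughout, so the area is a single integral of |-t**2 + 3*t + 28|.
∫[-3,5] (-t**2 + 3*t + 28) dt = 592/3.

592/3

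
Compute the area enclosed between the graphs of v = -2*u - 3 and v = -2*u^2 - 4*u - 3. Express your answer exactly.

1/3

Set the curves equal: -2*u - 3 = -2*u^2 - 4*u - 3, so 2*u^2 + 2*u = 0, which factors as 2*u*(u + 1) = 0. The curves meet at u = -1, 0.
On [-1, 0], v = -2*u^2 - 4*u - 3 is on top; that piece has area ∫[-1,0] (-(2*u^2 + 2*u)) du = 1/3.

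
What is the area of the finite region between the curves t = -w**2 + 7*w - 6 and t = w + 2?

4/3

Both boundary curves give t as a function of w, so integrate with respect to w. Setting them equal: -w**2 + 6*w - 8 = 0, i.e. -(w - 4)*(w - 2) = 0, so they meet at w = 2, 4.
For w in [2, 4], t = -w**2 + 7*w - 6 is on the right; area = ∫[2,4] (-w**2 + 6*w - 8) dw = 4/3.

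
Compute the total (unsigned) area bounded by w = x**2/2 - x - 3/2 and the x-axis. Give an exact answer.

16/3

The curve meets the x-axis where x**2/2 - x - 3/2 = 0, i.e. (x - 3)*(x + 1)/2 = 0, at x = -1, 3.
On [-1, 3] the curve lies below the axis; ∫[-1,3] (x**2/2 - x - 3/2) dx = -16/3, giving area 16/3.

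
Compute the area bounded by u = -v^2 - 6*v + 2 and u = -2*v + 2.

32/3

Both boundary curves give u as a function of v, so integrate with respect to v. Setting them equal: -v^2 - 4*v = 0, i.e. -v*(v + 4) = 0, so they meet at v = -4, 0.
For v in [-4, 0], u = -v^2 - 6*v + 2 is on the right; area = ∫[-4,0] (-v^2 - 4*v) dv = 32/3.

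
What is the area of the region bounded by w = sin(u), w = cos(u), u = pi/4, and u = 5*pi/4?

2*sqrt(2)

On [pi/4, 5*pi/4], (sin(u)) - (cos(u)) = sin(u) - cos(u) is ≥ 0 throughout, so the area is a single integral of |sin(u) - cos(u)|.
∫[pi/4,5*pi/4] (sin(u) - cos(u)) du = 2*sqrt(2).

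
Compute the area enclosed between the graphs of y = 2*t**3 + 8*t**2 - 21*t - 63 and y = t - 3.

Set the curves equal: 2*t**3 + 8*t**2 - 21*t - 63 = t - 3, so 2*t**3 + 8*t**2 - 22*t - 60 = 0, which factors as 2*(t - 3)*(t + 2)*(t + 5) = 0. The curves meet at t = -5, -2, 3.
On [-5, -2], y = 2*t**3 + 8*t**2 - 21*t - 63 is on top; that piece has area ∫[-5,-2] (2*t**3 + 8*t**2 - 22*t - 60) dt = 117/2.
On [-2, 3], y = t - 3 is on top; that piece has area ∫[-2,3] (-(2*t**3 + 8*t**2 - 22*t - 60)) dt = 1375/6.
Total enclosed area = 117/2 + 1375/6 = 863/3.

863/3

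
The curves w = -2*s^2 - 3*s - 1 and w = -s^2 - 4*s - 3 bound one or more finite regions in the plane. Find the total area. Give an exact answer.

9/2

Set the curves equal: -2*s^2 - 3*s - 1 = -s^2 - 4*s - 3, so -s^2 + s + 2 = 0, which factors as -(s - 2)*(s + 1) = 0. The curves meet at s = -1, 2.
On [-1, 2], w = -2*s^2 - 3*s - 1 is on top; that piece has area ∫[-1,2] (-s^2 + s + 2) ds = 9/2.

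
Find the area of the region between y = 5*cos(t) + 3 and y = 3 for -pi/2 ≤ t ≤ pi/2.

10

On [-pi/2, pi/2], (5*cos(t) + 3) - (3) = 5*cos(t) is ≥ 0 throughout, so the area is a single integral of |5*cos(t)|.
∫[-pi/2,pi/2] (5*cos(t)) dt = 10.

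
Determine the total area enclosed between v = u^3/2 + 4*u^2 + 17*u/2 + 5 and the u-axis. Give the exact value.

71/12

The curve meets the u-axis where u^3/2 + 4*u^2 + 17*u/2 + 5 = 0, i.e. (u + 1)*(u + 2)*(u + 5)/2 = 0, at u = -5, -2, -1.
On [-5, -2] the curve lies above the axis; ∫[-5,-2] (u^3/2 + 4*u^2 + 17*u/2 + 5) du = 45/8, giving area 45/8.
On [-2, -1] the curve lies below the axis; ∫[-2,-1] (u^3/2 + 4*u^2 + 17*u/2 + 5) du = -7/24, giving area 7/24.
Total area = 45/8 + 7/24 = 71/12.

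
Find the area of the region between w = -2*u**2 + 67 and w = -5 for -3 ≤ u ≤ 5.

1424/3

On [-3, 5], (-2*u**2 + 67) - (-5) = -2*u**2 + 72 is ≥ 0 throughout, so the area is a single integral of |-2*u**2 + 72|.
∫[-3,5] (-2*u**2 + 72) du = 1424/3.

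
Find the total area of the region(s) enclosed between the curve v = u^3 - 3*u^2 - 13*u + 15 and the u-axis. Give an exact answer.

The curve meets the u-axis where u^3 - 3*u^2 - 13*u + 15 = 0, i.e. (u - 5)*(u - 1)*(u + 3) = 0, at u = -3, 1, 5.
On [-3, 1] the curve lies above the axis; ∫[-3,1] (u^3 - 3*u^2 - 13*u + 15) du = 64, giving area 64.
On [1, 5] the curve lies below the axis; ∫[1,5] (u^3 - 3*u^2 - 13*u + 15) du = -64, giving area 64.
Total area = 64 + 64 = 128.

128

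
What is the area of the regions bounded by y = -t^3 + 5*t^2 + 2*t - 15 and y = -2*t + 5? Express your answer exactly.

937/12

Set the curves equal: -t^3 + 5*t^2 + 2*t - 15 = -2*t + 5, so -t^3 + 5*t^2 + 4*t - 20 = 0, which factors as -(t - 5)*(t - 2)*(t + 2) = 0. The curves meet at t = -2, 2, 5.
On [-2, 2], y = -2*t + 5 is on top; that piece has area ∫[-2,2] (-(-t^3 + 5*t^2 + 4*t - 20)) dt = 160/3.
On [2, 5], y = -t^3 + 5*t^2 + 2*t - 15 is on top; that piece has area ∫[2,5] (-t^3 + 5*t^2 + 4*t - 20) dt = 99/4.
Total enclosed area = 160/3 + 99/4 = 937/12.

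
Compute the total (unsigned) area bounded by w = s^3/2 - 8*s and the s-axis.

The curve meets the s-axis where s^3/2 - 8*s = 0, i.e. s*(s - 4)*(s + 4)/2 = 0, at s = -4, 0, 4.
On [-4, 0] the curve lies above the axis; ∫[-4,0] (s^3/2 - 8*s) ds = 32, giving area 32.
On [0, 4] the curve lies below the axis; ∫[0,4] (s^3/2 - 8*s) ds = -32, giving area 32.
Total area = 32 + 32 = 64.

64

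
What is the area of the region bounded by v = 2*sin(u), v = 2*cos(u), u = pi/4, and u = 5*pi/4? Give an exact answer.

On [pi/4, 5*pi/4], (2*sin(u)) - (2*cos(u)) = 2*sin(u) - 2*cos(u) is ≥ 0 throughout, so the area is a single integral of |2*sin(u) - 2*cos(u)|.
∫[pi/4,5*pi/4] (2*sin(u) - 2*cos(u)) du = 4*sqrt(2).

4*sqrt(2)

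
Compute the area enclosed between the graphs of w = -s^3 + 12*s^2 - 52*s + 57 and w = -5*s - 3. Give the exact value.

1/2

Set the curves equal: -s^3 + 12*s^2 - 52*s + 57 = -5*s - 3, so -s^3 + 12*s^2 - 47*s + 60 = 0, which factors as -(s - 5)*(s - 4)*(s - 3) = 0. The curves meet at s = 3, 4, 5.
On [3, 4], w = -5*s - 3 is on top; that piece has area ∫[3,4] (-(-s^3 + 12*s^2 - 47*s + 60)) ds = 1/4.
On [4, 5], w = -s^3 + 12*s^2 - 52*s + 57 is on top; that piece has area ∫[4,5] (-s^3 + 12*s^2 - 47*s + 60) ds = 1/4.
Total enclosed area = 1/4 + 1/4 = 1/2.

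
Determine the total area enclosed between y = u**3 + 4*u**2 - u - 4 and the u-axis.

253/12

The curve meets the u-axis where u**3 + 4*u**2 - u - 4 = 0, i.e. (u - 1)*(u + 1)*(u + 4) = 0, at u = -4, -1, 1.
On [-4, -1] the curve lies above the axis; ∫[-4,-1] (u**3 + 4*u**2 - u - 4) du = 63/4, giving area 63/4.
On [-1, 1] the curve lies below the axis; ∫[-1,1] (u**3 + 4*u**2 - u - 4) du = -16/3, giving area 16/3.
Total area = 63/4 + 16/3 = 253/12.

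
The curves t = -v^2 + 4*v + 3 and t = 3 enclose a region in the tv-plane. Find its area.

Both boundary curves give t as a function of v, so integrate with respect to v. Setting them equal: -v^2 + 4*v = 0, i.e. -v*(v - 4) = 0, so they meet at v = 0, 4.
For v in [0, 4], t = -v^2 + 4*v + 3 is on the right; area = ∫[0,4] (-v^2 + 4*v) dv = 32/3.

32/3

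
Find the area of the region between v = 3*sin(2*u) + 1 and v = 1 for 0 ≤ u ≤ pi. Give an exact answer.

The difference (3*sin(2*u) + 1) - (1) = 3*sin(2*u) changes sign at u = pi/2 inside [0, pi], so split the integral there.
∫[0,pi/2] (3*sin(2*u)) du = 3.
∫[pi/2,pi] (3*sin(2*u)) du = -3; the area of that piece is 3.
Total area = 3 + 3 = 6.

6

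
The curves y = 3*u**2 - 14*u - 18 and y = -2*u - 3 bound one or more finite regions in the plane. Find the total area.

108

Set the curves equal: 3*u**2 - 14*u - 18 = -2*u - 3, so 3*u**2 - 12*u - 15 = 0, which factors as 3*(u - 5)*(u + 1) = 0. The curves meet at u = -1, 5.
On [-1, 5], y = -2*u - 3 is on top; that piece has area ∫[-1,5] (-(3*u**2 - 12*u - 15)) du = 108.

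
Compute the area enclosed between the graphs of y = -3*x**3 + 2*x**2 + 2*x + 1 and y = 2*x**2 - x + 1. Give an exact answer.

3/2

Set the curves equal: -3*x**3 + 2*x**2 + 2*x + 1 = 2*x**2 - x + 1, so -3*x**3 + 3*x = 0, which factors as -3*x*(x - 1)*(x + 1) = 0. The curves meet at x = -1, 0, 1.
On [-1, 0], y = 2*x**2 - x + 1 is on top; that piece has area ∫[-1,0] (-(-3*x**3 + 3*x)) dx = 3/4.
On [0, 1], y = -3*x**3 + 2*x**2 + 2*x + 1 is on top; that piece has area ∫[0,1] (-3*x**3 + 3*x) dx = 3/4.
Total enclosed area = 3/4 + 3/4 = 3/2.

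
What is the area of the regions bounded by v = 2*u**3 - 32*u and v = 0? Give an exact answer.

256

Set the curves equal: 2*u**3 - 32*u = 0, so 2*u**3 - 32*u = 0, which factors as 2*u*(u - 4)*(u + 4) = 0. The curves meet at u = -4, 0, 4.
On [-4, 0], v = 2*u**3 - 32*u is on top; that piece has area ∫[-4,0] (2*u**3 - 32*u) du = 128.
On [0, 4], v = 0 is on top; that piece has area ∫[0,4] (-(2*u**3 - 32*u)) du = 128.
Total enclosed area = 128 + 128 = 256.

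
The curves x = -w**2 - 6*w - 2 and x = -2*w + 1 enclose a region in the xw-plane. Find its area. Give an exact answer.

4/3

Both boundary curves give x as a function of w, so integrate with respect to w. Setting them equal: -w**2 - 4*w - 3 = 0, i.e. -(w + 1)*(w + 3) = 0, so they meet at w = -3, -1.
For w in [-3, -1], x = -w**2 - 6*w - 2 is on the right; area = ∫[-3,-1] (-w**2 - 4*w - 3) dw = 4/3.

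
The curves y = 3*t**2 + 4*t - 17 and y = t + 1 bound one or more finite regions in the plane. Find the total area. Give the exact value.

Set the curves equal: 3*t**2 + 4*t - 17 = t + 1, so 3*t**2 + 3*t - 18 = 0, which factors as 3*(t - 2)*(t + 3) = 0. The curves meet at t = -3, 2.
On [-3, 2], y = t + 1 is on top; that piece has area ∫[-3,2] (-(3*t**2 + 3*t - 18)) dt = 125/2.

125/2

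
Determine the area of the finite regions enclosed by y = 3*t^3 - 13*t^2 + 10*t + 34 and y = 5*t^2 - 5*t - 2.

393/4

Set the curves equal: 3*t^3 - 13*t^2 + 10*t + 34 = 5*t^2 - 5*t - 2, so 3*t^3 - 18*t^2 + 15*t + 36 = 0, which factors as 3*(t - 4)*(t - 3)*(t + 1) = 0. The curves meet at t = -1, 3, 4.
On [-1, 3], y = 3*t^3 - 13*t^2 + 10*t + 34 is on top; that piece has area ∫[-1,3] (3*t^3 - 18*t^2 + 15*t + 36) dt = 96.
On [3, 4], y = 5*t^2 - 5*t - 2 is on top; that piece has area ∫[3,4] (-(3*t^3 - 18*t^2 + 15*t + 36)) dt = 9/4.
Total enclosed area = 96 + 9/4 = 393/4.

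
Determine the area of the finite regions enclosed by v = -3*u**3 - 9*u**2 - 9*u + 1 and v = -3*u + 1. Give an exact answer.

3/2

Set the curves equal: -3*u**3 - 9*u**2 - 9*u + 1 = -3*u + 1, so -3*u**3 - 9*u**2 - 6*u = 0, which factors as -3*u*(u + 1)*(u + 2) = 0. The curves meet at u = -2, -1, 0.
On [-2, -1], v = -3*u + 1 is on top; that piece has area ∫[-2,-1] (-(-3*u**3 - 9*u**2 - 6*u)) du = 3/4.
On [-1, 0], v = -3*u**3 - 9*u**2 - 9*u + 1 is on top; that piece has area ∫[-1,0] (-3*u**3 - 9*u**2 - 6*u) du = 3/4.
Total enclosed area = 3/4 + 3/4 = 3/2.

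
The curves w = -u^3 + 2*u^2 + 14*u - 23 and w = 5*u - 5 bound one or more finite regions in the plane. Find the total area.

443/6

Set the curves equal: -u^3 + 2*u^2 + 14*u - 23 = 5*u - 5, so -u^3 + 2*u^2 + 9*u - 18 = 0, which factors as -(u - 3)*(u - 2)*(u + 3) = 0. The curves meet at u = -3, 2, 3.
On [-3, 2], w = 5*u - 5 is on top; that piece has area ∫[-3,2] (-(-u^3 + 2*u^2 + 9*u - 18)) du = 875/12.
On [2, 3], w = -u^3 + 2*u^2 + 14*u - 23 is on top; that piece has area ∫[2,3] (-u^3 + 2*u^2 + 9*u - 18) du = 11/12.
Total enclosed area = 875/12 + 11/12 = 443/6.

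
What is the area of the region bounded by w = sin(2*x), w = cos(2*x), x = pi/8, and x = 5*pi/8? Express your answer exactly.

On [pi/8, 5*pi/8], (sin(2*x)) - (cos(2*x)) = sin(2*x) - cos(2*x) is ≥ 0 throughout, so the area is a single integral of |sin(2*x) - cos(2*x)|.
∫[pi/8,5*pi/8] (sin(2*x) - cos(2*x)) dx = sqrt(2).

sqrt(2)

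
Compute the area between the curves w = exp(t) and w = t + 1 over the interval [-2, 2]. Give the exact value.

On [-2, 2], (exp(t)) - (t + 1) = -t + exp(t) - 1 is ≥ 0 throughout, so the area is a single integral of |-t + exp(t) - 1|.
∫[-2,2] (-t + exp(t) - 1) dt = -4 - exp(-2) + exp(2).

-4 - exp(-2) + exp(2)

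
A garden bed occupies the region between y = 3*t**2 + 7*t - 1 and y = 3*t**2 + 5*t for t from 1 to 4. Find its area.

12

On [1, 4], (3*t**2 + 7*t - 1) - (3*t**2 + 5*t) = 2*t - 1 is ≥ 0 throughout, so the area is a single integral of |2*t - 1|.
∫[1,4] (2*t - 1) dt = 12.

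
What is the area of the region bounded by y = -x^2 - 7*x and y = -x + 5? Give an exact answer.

Set the curves equal: -x^2 - 7*x = -x + 5, so -x^2 - 6*x - 5 = 0, which factors as -(x + 1)*(x + 5) = 0. The curves meet at x = -5, -1.
On [-5, -1], y = -x^2 - 7*x is on top; that piece has area ∫[-5,-1] (-x^2 - 6*x - 5) dx = 32/3.

32/3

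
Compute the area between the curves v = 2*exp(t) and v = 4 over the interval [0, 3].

The difference (2*exp(t)) - (4) = 2*exp(t) - 4 changes sign at t = log(2) inside [0, 3], so split the integral there.
∫[0,log(2)] (2*exp(t) - 4) dt = 2 - log(16); the area of that piece is -2 + log(16).
∫[log(2),3] (2*exp(t) - 4) dt = -16 + 4*log(2) + 2*exp(3).
Total area = (-2 + log(16)) + (-16 + 4*log(2) + 2*exp(3)) = -18 + 8*log(2) + 2*exp(3).

-18 + 8*log(2) + 2*exp(3)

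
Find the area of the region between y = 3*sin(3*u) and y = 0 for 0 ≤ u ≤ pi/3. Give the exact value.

2

On [0, pi/3], (3*sin(3*u)) - (0) = 3*sin(3*u) is ≥ 0 throughout, so the area is a single integral of |3*sin(3*u)|.
∫[0,pi/3] (3*sin(3*u)) du = 2.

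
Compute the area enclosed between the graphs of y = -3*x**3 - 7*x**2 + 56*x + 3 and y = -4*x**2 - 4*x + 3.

Set the curves equal: -3*x**3 - 7*x**2 + 56*x + 3 = -4*x**2 - 4*x + 3, so -3*x**3 - 3*x**2 + 60*x = 0, which factors as -3*x*(x - 4)*(x + 5) = 0. The curves meet at x = -5, 0, 4.
On [-5, 0], y = -4*x**2 - 4*x + 3 is on top; that piece has area ∫[-5,0] (-(-3*x**3 - 3*x**2 + 60*x)) dx = 1625/4.
On [0, 4], y = -3*x**3 - 7*x**2 + 56*x + 3 is on top; that piece has area ∫[0,4] (-3*x**3 - 3*x**2 + 60*x) dx = 224.
Total enclosed area = 1625/4 + 224 = 2521/4.

2521/4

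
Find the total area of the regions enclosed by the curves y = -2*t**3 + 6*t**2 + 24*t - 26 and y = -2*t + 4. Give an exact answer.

256

Set the curves equal: -2*t**3 + 6*t**2 + 24*t - 26 = -2*t + 4, so -2*t**3 + 6*t**2 + 26*t - 30 = 0, which factors as -2*(t - 5)*(t - 1)*(t + 3) = 0. The curves meet at t = -3, 1, 5.
On [-3, 1], y = -2*t + 4 is on top; that piece has area ∫[-3,1] (-(-2*t**3 + 6*t**2 + 26*t - 30)) dt = 128.
On [1, 5], y = -2*t**3 + 6*t**2 + 24*t - 26 is on top; that piece has area ∫[1,5] (-2*t**3 + 6*t**2 + 26*t - 30) dt = 128.
Total enclosed area = 128 + 128 = 256.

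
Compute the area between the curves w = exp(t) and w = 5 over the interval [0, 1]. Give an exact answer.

On [0, 1], (exp(t)) - (5) = exp(t) - 5 is ≤ 0 throughout, so the area is a single integral of |exp(t) - 5|.
∫[0,1] (exp(t) - 5) dt = -6 + exp(1); the area of that piece is 6 - exp(1).

6 - exp(1)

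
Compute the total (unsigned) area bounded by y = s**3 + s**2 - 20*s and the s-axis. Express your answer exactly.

2521/12

The curve meets the s-axis where s**3 + s**2 - 20*s = 0, i.e. s*(s - 4)*(s + 5) = 0, at s = -5, 0, 4.
On [-5, 0] the curve lies above the axis; ∫[-5,0] (s**3 + s**2 - 20*s) ds = 1625/12, giving area 1625/12.
On [0, 4] the curve lies below the axis; ∫[0,4] (s**3 + s**2 - 20*s) ds = -224/3, giving area 224/3.
Total area = 1625/12 + 224/3 = 2521/12.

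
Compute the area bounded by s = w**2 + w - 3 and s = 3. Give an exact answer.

125/6

Both boundary curves give s as a function of w, so integrate with respect to w. Setting them equal: w**2 + w - 6 = 0, i.e. (w - 2)*(w + 3) = 0, so they meet at w = -3, 2.
For w in [-3, 2], s = w**2 + w - 3 is on the left; area = ∫[-3,2] (-(w**2 + w - 6)) dw = 125/6.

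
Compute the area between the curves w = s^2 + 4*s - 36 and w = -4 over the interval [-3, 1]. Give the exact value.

On [-3, 1], (s^2 + 4*s - 36) - (-4) = s^2 + 4*s - 32 is ≤ 0 throughout, so the area is a single integral of |s^2 + 4*s - 32|.
∫[-3,1] (s^2 + 4*s - 32) ds = -404/3; the area of that piece is 404/3.

404/3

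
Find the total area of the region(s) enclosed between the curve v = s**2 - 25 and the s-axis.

The curve meets the s-axis where s**2 - 25 = 0, i.e. (s - 5)*(s + 5) = 0, at s = -5, 5.
On [-5, 5] the curve lies below the axis; ∫[-5,5] (s**2 - 25) ds = -500/3, giving area 500/3.

500/3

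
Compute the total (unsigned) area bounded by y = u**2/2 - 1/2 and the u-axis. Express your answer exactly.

The curve meets the u-axis where u**2/2 - 1/2 = 0, i.e. (u - 1)*(u + 1)/2 = 0, at u = -1, 1.
On [-1, 1] the curve lies below the axis; ∫[-1,1] (u**2/2 - 1/2) du = -2/3, giving area 2/3.

2/3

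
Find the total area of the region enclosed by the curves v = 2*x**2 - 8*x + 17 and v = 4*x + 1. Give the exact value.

8/3

Set the curves equal: 2*x**2 - 8*x + 17 = 4*x + 1, so 2*x**2 - 12*x + 16 = 0, which factors as 2*(x - 4)*(x - 2) = 0. The curves meet at x = 2, 4.
On [2, 4], v = 4*x + 1 is on top; that piece has area ∫[2,4] (-(2*x**2 - 12*x + 16)) dx = 8/3.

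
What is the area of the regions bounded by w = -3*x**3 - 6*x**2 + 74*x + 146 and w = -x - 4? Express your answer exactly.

Set the curves equal: -3*x**3 - 6*x**2 + 74*x + 146 = -x - 4, so -3*x**3 - 6*x**2 + 75*x + 150 = 0, which factors as -3*(x - 5)*(x + 2)*(x + 5) = 0. The curves meet at x = -5, -2, 5.
On [-5, -2], w = -x - 4 is on top; that piece has area ∫[-5,-2] (-(-3*x**3 - 6*x**2 + 75*x + 150)) dx = 459/4.
On [-2, 5], w = -3*x**3 - 6*x**2 + 74*x + 146 is on top; that piece has area ∫[-2,5] (-3*x**3 - 6*x**2 + 75*x + 150) dx = 4459/4.
Total enclosed area = 459/4 + 4459/4 = 2459/2.

2459/2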